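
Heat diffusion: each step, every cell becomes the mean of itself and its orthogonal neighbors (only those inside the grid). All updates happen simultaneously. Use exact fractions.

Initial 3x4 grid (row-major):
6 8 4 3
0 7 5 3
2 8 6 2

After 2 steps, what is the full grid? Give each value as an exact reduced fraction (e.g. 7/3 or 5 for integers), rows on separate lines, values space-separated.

After step 1:
  14/3 25/4 5 10/3
  15/4 28/5 5 13/4
  10/3 23/4 21/4 11/3
After step 2:
  44/9 1291/240 235/48 139/36
  347/80 527/100 241/50 61/16
  77/18 299/60 59/12 73/18

Answer: 44/9 1291/240 235/48 139/36
347/80 527/100 241/50 61/16
77/18 299/60 59/12 73/18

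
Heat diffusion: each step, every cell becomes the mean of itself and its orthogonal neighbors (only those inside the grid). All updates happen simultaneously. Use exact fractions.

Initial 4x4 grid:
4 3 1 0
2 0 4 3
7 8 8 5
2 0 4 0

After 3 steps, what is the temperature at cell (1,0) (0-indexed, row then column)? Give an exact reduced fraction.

Answer: 677/200

Derivation:
Step 1: cell (1,0) = 13/4
Step 2: cell (1,0) = 18/5
Step 3: cell (1,0) = 677/200
Full grid after step 3:
  179/60 202/75 2323/900 1283/540
  677/200 869/250 1193/375 5591/1800
  783/200 3849/1000 3957/1000 2143/600
  149/40 1551/400 4441/1200 1333/360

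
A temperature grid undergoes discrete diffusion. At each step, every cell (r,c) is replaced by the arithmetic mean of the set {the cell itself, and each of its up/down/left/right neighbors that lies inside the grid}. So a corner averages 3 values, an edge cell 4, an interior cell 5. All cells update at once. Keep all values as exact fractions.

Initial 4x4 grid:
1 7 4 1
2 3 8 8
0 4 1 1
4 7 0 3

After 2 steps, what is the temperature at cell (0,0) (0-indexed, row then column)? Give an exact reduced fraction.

Answer: 103/36

Derivation:
Step 1: cell (0,0) = 10/3
Step 2: cell (0,0) = 103/36
Full grid after step 2:
  103/36 1013/240 1073/240 83/18
  91/30 357/100 219/50 1013/240
  8/3 337/100 83/25 713/240
  119/36 79/24 319/120 22/9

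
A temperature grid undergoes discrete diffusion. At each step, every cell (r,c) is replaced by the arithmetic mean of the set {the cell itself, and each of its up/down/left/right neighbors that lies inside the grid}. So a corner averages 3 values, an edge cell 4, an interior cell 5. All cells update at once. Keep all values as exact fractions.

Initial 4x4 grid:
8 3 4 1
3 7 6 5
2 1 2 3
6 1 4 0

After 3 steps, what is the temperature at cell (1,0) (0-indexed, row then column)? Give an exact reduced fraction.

Step 1: cell (1,0) = 5
Step 2: cell (1,0) = 25/6
Step 3: cell (1,0) = 7651/1800
Full grid after step 3:
  491/108 8161/1800 1447/360 8213/2160
  7651/1800 1498/375 4579/1200 5011/1440
  2059/600 6599/2000 4649/1500 21071/7200
  719/240 6791/2400 18581/7200 347/135

Answer: 7651/1800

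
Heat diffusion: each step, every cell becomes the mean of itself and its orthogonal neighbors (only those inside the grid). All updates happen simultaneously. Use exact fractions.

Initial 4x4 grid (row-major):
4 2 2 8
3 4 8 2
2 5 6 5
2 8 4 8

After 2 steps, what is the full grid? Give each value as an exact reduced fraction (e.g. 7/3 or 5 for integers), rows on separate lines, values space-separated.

After step 1:
  3 3 5 4
  13/4 22/5 22/5 23/4
  3 5 28/5 21/4
  4 19/4 13/2 17/3
After step 2:
  37/12 77/20 41/10 59/12
  273/80 401/100 503/100 97/20
  61/16 91/20 107/20 167/30
  47/12 81/16 1351/240 209/36

Answer: 37/12 77/20 41/10 59/12
273/80 401/100 503/100 97/20
61/16 91/20 107/20 167/30
47/12 81/16 1351/240 209/36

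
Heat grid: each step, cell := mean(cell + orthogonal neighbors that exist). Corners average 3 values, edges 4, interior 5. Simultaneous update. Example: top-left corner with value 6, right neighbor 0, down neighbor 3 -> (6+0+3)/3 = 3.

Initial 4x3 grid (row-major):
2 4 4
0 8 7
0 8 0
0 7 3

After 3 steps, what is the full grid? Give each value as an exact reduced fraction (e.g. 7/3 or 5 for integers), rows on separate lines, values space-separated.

After step 1:
  2 9/2 5
  5/2 27/5 19/4
  2 23/5 9/2
  7/3 9/2 10/3
After step 2:
  3 169/40 19/4
  119/40 87/20 393/80
  343/120 21/5 1031/240
  53/18 443/120 37/9
After step 3:
  17/5 653/160 1111/240
  791/240 1653/400 2197/480
  146/45 931/240 6307/1440
  1709/540 5381/1440 8711/2160

Answer: 17/5 653/160 1111/240
791/240 1653/400 2197/480
146/45 931/240 6307/1440
1709/540 5381/1440 8711/2160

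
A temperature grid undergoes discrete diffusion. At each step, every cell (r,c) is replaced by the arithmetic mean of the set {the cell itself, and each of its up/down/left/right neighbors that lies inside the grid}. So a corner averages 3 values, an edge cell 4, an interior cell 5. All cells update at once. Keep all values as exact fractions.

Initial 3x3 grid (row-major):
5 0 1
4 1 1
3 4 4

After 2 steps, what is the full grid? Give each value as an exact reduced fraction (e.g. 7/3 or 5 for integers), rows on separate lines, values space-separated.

After step 1:
  3 7/4 2/3
  13/4 2 7/4
  11/3 3 3
After step 2:
  8/3 89/48 25/18
  143/48 47/20 89/48
  119/36 35/12 31/12

Answer: 8/3 89/48 25/18
143/48 47/20 89/48
119/36 35/12 31/12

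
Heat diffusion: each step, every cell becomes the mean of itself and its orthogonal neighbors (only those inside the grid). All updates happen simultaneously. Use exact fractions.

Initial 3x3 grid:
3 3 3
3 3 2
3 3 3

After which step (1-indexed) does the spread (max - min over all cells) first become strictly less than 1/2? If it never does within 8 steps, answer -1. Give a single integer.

Step 1: max=3, min=8/3, spread=1/3
  -> spread < 1/2 first at step 1
Step 2: max=3, min=653/240, spread=67/240
Step 3: max=593/200, min=6043/2160, spread=1807/10800
Step 4: max=15839/5400, min=2434037/864000, spread=33401/288000
Step 5: max=1576609/540000, min=22098067/7776000, spread=3025513/38880000
Step 6: max=83644051/28800000, min=8866273133/3110400000, spread=53531/995328
Step 7: max=22536883949/7776000000, min=533839074151/186624000000, spread=450953/11943936
Step 8: max=2698351389481/933120000000, min=32083416439397/11197440000000, spread=3799043/143327232

Answer: 1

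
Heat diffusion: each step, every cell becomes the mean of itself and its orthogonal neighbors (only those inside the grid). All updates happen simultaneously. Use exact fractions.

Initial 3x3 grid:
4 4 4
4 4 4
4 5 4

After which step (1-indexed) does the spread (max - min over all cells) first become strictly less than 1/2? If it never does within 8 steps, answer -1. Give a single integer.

Step 1: max=13/3, min=4, spread=1/3
  -> spread < 1/2 first at step 1
Step 2: max=1027/240, min=4, spread=67/240
Step 3: max=9077/2160, min=807/200, spread=1807/10800
Step 4: max=3613963/864000, min=21961/5400, spread=33401/288000
Step 5: max=32333933/7776000, min=2203391/540000, spread=3025513/38880000
Step 6: max=12906526867/3110400000, min=117955949/28800000, spread=53531/995328
Step 7: max=772528925849/186624000000, min=31895116051/7776000000, spread=450953/11943936
Step 8: max=46298663560603/11197440000000, min=3833488610519/933120000000, spread=3799043/143327232

Answer: 1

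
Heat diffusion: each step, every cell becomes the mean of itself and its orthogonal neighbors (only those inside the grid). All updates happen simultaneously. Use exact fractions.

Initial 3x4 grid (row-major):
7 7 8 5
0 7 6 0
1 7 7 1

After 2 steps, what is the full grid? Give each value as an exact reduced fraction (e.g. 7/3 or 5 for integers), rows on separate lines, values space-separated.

Answer: 47/9 1429/240 1421/240 83/18
989/240 11/2 103/20 39/10
143/36 1129/240 1141/240 131/36

Derivation:
After step 1:
  14/3 29/4 13/2 13/3
  15/4 27/5 28/5 3
  8/3 11/2 21/4 8/3
After step 2:
  47/9 1429/240 1421/240 83/18
  989/240 11/2 103/20 39/10
  143/36 1129/240 1141/240 131/36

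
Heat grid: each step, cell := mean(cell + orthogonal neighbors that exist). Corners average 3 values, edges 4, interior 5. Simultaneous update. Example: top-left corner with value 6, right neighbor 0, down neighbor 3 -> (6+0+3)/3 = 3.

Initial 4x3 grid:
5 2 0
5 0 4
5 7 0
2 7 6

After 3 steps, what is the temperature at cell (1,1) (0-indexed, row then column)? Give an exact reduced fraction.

Answer: 3347/1000

Derivation:
Step 1: cell (1,1) = 18/5
Step 2: cell (1,1) = 139/50
Step 3: cell (1,1) = 3347/1000
Full grid after step 3:
  2407/720 4147/1600 107/45
  533/150 3347/1000 6253/2400
  15857/3600 7729/2000 27239/7200
  1241/270 11173/2400 9083/2160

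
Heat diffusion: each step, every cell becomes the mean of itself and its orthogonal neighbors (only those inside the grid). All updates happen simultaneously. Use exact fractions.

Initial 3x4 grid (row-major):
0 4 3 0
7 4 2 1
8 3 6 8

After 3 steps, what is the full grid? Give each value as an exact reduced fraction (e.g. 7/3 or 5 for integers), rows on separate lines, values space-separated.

After step 1:
  11/3 11/4 9/4 4/3
  19/4 4 16/5 11/4
  6 21/4 19/4 5
After step 2:
  67/18 19/6 143/60 19/9
  221/48 399/100 339/100 737/240
  16/3 5 91/20 25/6
After step 3:
  1655/432 746/225 4973/1800 5447/2160
  63539/14400 24181/6000 20861/6000 45859/14400
  239/48 2831/600 1283/300 943/240

Answer: 1655/432 746/225 4973/1800 5447/2160
63539/14400 24181/6000 20861/6000 45859/14400
239/48 2831/600 1283/300 943/240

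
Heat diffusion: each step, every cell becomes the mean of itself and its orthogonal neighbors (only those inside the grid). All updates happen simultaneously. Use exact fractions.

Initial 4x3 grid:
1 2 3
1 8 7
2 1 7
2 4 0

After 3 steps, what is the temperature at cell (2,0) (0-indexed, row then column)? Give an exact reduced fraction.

Step 1: cell (2,0) = 3/2
Step 2: cell (2,0) = 347/120
Step 3: cell (2,0) = 9281/3600
Full grid after step 3:
  368/135 26177/7200 1463/360
  10891/3600 2587/750 887/200
  9281/3600 21311/6000 3389/900
  5749/2160 40279/14400 7699/2160

Answer: 9281/3600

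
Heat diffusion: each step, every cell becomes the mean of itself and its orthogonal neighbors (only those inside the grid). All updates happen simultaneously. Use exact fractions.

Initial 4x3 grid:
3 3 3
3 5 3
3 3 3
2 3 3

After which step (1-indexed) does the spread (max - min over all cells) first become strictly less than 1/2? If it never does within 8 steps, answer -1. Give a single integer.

Step 1: max=7/2, min=8/3, spread=5/6
Step 2: max=173/50, min=49/18, spread=166/225
Step 3: max=8011/2400, min=41951/14400, spread=1223/2880
  -> spread < 1/2 first at step 3
Step 4: max=71351/21600, min=381791/129600, spread=9263/25920
Step 5: max=28310371/8640000, min=23419999/7776000, spread=20593349/77760000
Step 6: max=253411961/77760000, min=1414926041/466560000, spread=4221829/18662400
Step 7: max=100717517851/31104000000, min=85687638019/27993600000, spread=49581280469/279936000000
Step 8: max=902876810141/279936000000, min=5166575323721/1679616000000, spread=2005484297/13436928000

Answer: 3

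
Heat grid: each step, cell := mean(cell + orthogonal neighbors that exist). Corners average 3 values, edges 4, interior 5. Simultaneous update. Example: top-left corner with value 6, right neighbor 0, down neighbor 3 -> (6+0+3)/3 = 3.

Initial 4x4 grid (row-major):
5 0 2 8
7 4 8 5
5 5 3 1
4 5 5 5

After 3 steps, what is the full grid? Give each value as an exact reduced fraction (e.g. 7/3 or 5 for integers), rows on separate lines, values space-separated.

Answer: 1027/240 3299/800 3579/800 367/80
5411/1200 9039/2000 8817/2000 697/150
17393/3600 27301/6000 26731/6000 956/225
10339/2160 33331/7200 30667/7200 8989/2160

Derivation:
After step 1:
  4 11/4 9/2 5
  21/4 24/5 22/5 11/2
  21/4 22/5 22/5 7/2
  14/3 19/4 9/2 11/3
After step 2:
  4 321/80 333/80 5
  193/40 108/25 118/25 23/5
  587/120 118/25 106/25 64/15
  44/9 1099/240 1039/240 35/9
After step 3:
  1027/240 3299/800 3579/800 367/80
  5411/1200 9039/2000 8817/2000 697/150
  17393/3600 27301/6000 26731/6000 956/225
  10339/2160 33331/7200 30667/7200 8989/2160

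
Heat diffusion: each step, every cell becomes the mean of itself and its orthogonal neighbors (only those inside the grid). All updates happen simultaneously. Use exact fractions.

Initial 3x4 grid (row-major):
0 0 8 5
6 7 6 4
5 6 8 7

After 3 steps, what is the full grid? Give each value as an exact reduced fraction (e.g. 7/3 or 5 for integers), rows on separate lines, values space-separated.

After step 1:
  2 15/4 19/4 17/3
  9/2 5 33/5 11/2
  17/3 13/2 27/4 19/3
After step 2:
  41/12 31/8 623/120 191/36
  103/24 527/100 143/25 241/40
  50/9 287/48 1571/240 223/36
After step 3:
  139/36 2663/600 18083/3600 1487/270
  33361/7200 30163/6000 11501/2000 4649/800
  2279/432 42031/7200 43991/7200 13511/2160

Answer: 139/36 2663/600 18083/3600 1487/270
33361/7200 30163/6000 11501/2000 4649/800
2279/432 42031/7200 43991/7200 13511/2160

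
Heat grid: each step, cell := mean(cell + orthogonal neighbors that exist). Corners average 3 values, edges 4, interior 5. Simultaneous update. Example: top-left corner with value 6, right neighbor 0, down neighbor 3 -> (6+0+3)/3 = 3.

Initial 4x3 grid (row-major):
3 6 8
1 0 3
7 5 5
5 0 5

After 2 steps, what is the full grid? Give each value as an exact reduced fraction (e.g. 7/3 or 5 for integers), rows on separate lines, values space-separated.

After step 1:
  10/3 17/4 17/3
  11/4 3 4
  9/2 17/5 9/2
  4 15/4 10/3
After step 2:
  31/9 65/16 167/36
  163/48 87/25 103/24
  293/80 383/100 457/120
  49/12 869/240 139/36

Answer: 31/9 65/16 167/36
163/48 87/25 103/24
293/80 383/100 457/120
49/12 869/240 139/36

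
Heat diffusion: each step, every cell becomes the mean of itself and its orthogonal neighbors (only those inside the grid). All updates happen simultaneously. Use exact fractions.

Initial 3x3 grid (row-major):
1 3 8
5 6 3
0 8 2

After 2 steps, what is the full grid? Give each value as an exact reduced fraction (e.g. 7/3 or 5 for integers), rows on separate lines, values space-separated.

Answer: 7/2 103/24 167/36
23/6 17/4 75/16
34/9 53/12 157/36

Derivation:
After step 1:
  3 9/2 14/3
  3 5 19/4
  13/3 4 13/3
After step 2:
  7/2 103/24 167/36
  23/6 17/4 75/16
  34/9 53/12 157/36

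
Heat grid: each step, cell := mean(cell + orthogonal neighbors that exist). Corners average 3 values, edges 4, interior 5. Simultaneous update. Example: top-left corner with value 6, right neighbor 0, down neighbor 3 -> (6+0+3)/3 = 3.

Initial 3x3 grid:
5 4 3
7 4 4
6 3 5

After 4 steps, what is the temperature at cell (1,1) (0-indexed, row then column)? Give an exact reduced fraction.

Answer: 101527/22500

Derivation:
Step 1: cell (1,1) = 22/5
Step 2: cell (1,1) = 112/25
Step 3: cell (1,1) = 1691/375
Step 4: cell (1,1) = 101527/22500
Full grid after step 4:
  305579/64800 320803/72000 68251/16200
  2071193/432000 101527/22500 916909/216000
  77951/16200 1973443/432000 93343/21600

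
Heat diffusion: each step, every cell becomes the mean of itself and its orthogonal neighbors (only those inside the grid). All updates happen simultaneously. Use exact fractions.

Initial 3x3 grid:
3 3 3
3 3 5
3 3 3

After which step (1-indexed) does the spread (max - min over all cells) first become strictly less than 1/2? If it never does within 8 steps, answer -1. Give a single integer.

Answer: 3

Derivation:
Step 1: max=11/3, min=3, spread=2/3
Step 2: max=427/120, min=3, spread=67/120
Step 3: max=3677/1080, min=307/100, spread=1807/5400
  -> spread < 1/2 first at step 3
Step 4: max=1453963/432000, min=8461/2700, spread=33401/144000
Step 5: max=12893933/3888000, min=853391/270000, spread=3025513/19440000
Step 6: max=5130526867/1555200000, min=45955949/14400000, spread=53531/497664
Step 7: max=305968925849/93312000000, min=12455116051/3888000000, spread=450953/5971968
Step 8: max=18305063560603/5598720000000, min=1500688610519/466560000000, spread=3799043/71663616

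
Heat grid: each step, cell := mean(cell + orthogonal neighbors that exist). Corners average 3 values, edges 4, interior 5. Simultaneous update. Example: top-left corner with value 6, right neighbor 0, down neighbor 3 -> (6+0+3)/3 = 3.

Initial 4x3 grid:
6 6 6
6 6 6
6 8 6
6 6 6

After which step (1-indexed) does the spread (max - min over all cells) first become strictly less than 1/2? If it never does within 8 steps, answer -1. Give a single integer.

Step 1: max=13/2, min=6, spread=1/2
Step 2: max=323/50, min=6, spread=23/50
  -> spread < 1/2 first at step 2
Step 3: max=15211/2400, min=1213/200, spread=131/480
Step 4: max=136151/21600, min=21991/3600, spread=841/4320
Step 5: max=54382051/8640000, min=4413373/720000, spread=56863/345600
Step 6: max=488094341/77760000, min=39869543/6480000, spread=386393/3110400
Step 7: max=195017723131/31104000000, min=15972358813/2592000000, spread=26795339/248832000
Step 8: max=11681255714129/1866240000000, min=960206149667/155520000000, spread=254051069/2985984000

Answer: 2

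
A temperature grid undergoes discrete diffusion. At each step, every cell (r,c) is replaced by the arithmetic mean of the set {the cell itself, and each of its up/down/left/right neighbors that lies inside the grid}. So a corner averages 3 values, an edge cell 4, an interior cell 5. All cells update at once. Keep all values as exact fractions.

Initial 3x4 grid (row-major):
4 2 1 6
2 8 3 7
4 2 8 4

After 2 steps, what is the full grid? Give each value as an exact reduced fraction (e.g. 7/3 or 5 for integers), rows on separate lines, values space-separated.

After step 1:
  8/3 15/4 3 14/3
  9/2 17/5 27/5 5
  8/3 11/2 17/4 19/3
After step 2:
  131/36 769/240 1009/240 38/9
  397/120 451/100 421/100 107/20
  38/9 949/240 1289/240 187/36

Answer: 131/36 769/240 1009/240 38/9
397/120 451/100 421/100 107/20
38/9 949/240 1289/240 187/36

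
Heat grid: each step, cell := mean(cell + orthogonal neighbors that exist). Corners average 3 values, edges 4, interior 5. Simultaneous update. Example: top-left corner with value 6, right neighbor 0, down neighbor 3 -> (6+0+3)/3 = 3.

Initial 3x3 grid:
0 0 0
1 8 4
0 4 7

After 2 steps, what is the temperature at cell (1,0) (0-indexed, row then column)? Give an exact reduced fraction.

Answer: 153/80

Derivation:
Step 1: cell (1,0) = 9/4
Step 2: cell (1,0) = 153/80
Full grid after step 2:
  55/36 53/30 97/36
  153/80 343/100 869/240
  26/9 889/240 29/6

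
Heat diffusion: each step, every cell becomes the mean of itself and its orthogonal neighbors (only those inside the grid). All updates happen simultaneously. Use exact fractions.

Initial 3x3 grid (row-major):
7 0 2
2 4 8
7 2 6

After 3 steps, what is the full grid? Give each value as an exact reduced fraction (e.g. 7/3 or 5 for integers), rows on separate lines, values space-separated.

Answer: 853/240 54169/14400 8117/2160
14561/3600 2941/750 15611/3600
8947/2160 7191/1600 9707/2160

Derivation:
After step 1:
  3 13/4 10/3
  5 16/5 5
  11/3 19/4 16/3
After step 2:
  15/4 767/240 139/36
  223/60 106/25 253/60
  161/36 339/80 181/36
After step 3:
  853/240 54169/14400 8117/2160
  14561/3600 2941/750 15611/3600
  8947/2160 7191/1600 9707/2160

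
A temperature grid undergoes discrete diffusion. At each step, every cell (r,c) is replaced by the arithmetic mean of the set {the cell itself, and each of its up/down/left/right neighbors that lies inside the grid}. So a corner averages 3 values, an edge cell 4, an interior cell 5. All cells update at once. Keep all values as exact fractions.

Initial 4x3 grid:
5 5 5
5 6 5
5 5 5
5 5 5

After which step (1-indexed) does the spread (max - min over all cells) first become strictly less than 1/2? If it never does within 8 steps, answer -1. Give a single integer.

Answer: 1

Derivation:
Step 1: max=21/4, min=5, spread=1/4
  -> spread < 1/2 first at step 1
Step 2: max=523/100, min=5, spread=23/100
Step 3: max=24811/4800, min=2013/400, spread=131/960
Step 4: max=222551/43200, min=36391/7200, spread=841/8640
Step 5: max=88942051/17280000, min=7293373/1440000, spread=56863/691200
Step 6: max=799134341/155520000, min=65789543/12960000, spread=386393/6220800
Step 7: max=319433723131/62208000000, min=26340358813/5184000000, spread=26795339/497664000
Step 8: max=19146215714129/3732480000000, min=1582286149667/311040000000, spread=254051069/5971968000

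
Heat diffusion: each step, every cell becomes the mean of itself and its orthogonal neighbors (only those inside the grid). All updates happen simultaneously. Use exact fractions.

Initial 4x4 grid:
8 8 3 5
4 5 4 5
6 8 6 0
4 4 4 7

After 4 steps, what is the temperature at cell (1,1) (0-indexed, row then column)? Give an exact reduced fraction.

Answer: 973537/180000

Derivation:
Step 1: cell (1,1) = 29/5
Step 2: cell (1,1) = 559/100
Step 3: cell (1,1) = 6563/1200
Step 4: cell (1,1) = 973537/180000
Full grid after step 4:
  375727/64800 119011/21600 539059/108000 74207/16200
  48919/8640 973537/180000 109267/22500 488119/108000
  46879/8640 466217/90000 865561/180000 479363/108000
  6773/1296 219419/43200 1018591/216000 292663/64800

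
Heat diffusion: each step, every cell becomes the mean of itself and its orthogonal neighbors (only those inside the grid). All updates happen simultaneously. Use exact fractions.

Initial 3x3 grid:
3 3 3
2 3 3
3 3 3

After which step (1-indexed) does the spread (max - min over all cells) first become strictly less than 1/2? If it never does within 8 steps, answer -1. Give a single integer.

Answer: 1

Derivation:
Step 1: max=3, min=8/3, spread=1/3
  -> spread < 1/2 first at step 1
Step 2: max=3, min=653/240, spread=67/240
Step 3: max=593/200, min=6043/2160, spread=1807/10800
Step 4: max=15839/5400, min=2434037/864000, spread=33401/288000
Step 5: max=1576609/540000, min=22098067/7776000, spread=3025513/38880000
Step 6: max=83644051/28800000, min=8866273133/3110400000, spread=53531/995328
Step 7: max=22536883949/7776000000, min=533839074151/186624000000, spread=450953/11943936
Step 8: max=2698351389481/933120000000, min=32083416439397/11197440000000, spread=3799043/143327232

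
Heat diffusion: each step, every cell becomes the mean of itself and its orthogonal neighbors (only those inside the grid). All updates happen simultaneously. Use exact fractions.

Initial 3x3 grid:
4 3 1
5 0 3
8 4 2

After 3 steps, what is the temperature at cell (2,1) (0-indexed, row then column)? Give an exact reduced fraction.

Answer: 4961/1440

Derivation:
Step 1: cell (2,1) = 7/2
Step 2: cell (2,1) = 91/24
Step 3: cell (2,1) = 4961/1440
Full grid after step 3:
  503/144 497/180 521/216
  10777/2880 1293/400 3571/1440
  1799/432 4961/1440 107/36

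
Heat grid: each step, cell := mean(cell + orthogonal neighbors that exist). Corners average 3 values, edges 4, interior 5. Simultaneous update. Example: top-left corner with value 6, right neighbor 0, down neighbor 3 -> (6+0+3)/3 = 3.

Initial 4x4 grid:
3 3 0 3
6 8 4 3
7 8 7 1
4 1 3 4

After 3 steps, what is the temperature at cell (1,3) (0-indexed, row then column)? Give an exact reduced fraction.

Answer: 491/150

Derivation:
Step 1: cell (1,3) = 11/4
Step 2: cell (1,3) = 129/40
Step 3: cell (1,3) = 491/150
Full grid after step 3:
  1117/240 1673/400 4043/1200 1049/360
  4161/800 9609/2000 4011/1000 491/150
  4249/800 2519/500 25339/6000 821/225
  99/20 11017/2400 29107/7200 7621/2160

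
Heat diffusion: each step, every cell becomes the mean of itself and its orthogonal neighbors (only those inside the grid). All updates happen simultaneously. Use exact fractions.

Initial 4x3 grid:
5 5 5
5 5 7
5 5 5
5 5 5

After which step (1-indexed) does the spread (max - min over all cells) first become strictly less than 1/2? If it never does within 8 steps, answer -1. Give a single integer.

Step 1: max=17/3, min=5, spread=2/3
Step 2: max=331/60, min=5, spread=31/60
Step 3: max=2911/540, min=5, spread=211/540
  -> spread < 1/2 first at step 3
Step 4: max=286897/54000, min=4547/900, spread=14077/54000
Step 5: max=2570407/486000, min=273683/54000, spread=5363/24300
Step 6: max=76640809/14580000, min=152869/30000, spread=93859/583200
Step 7: max=4584274481/874800000, min=248336467/48600000, spread=4568723/34992000
Step 8: max=274220435629/52488000000, min=7471618889/1458000000, spread=8387449/83980800

Answer: 3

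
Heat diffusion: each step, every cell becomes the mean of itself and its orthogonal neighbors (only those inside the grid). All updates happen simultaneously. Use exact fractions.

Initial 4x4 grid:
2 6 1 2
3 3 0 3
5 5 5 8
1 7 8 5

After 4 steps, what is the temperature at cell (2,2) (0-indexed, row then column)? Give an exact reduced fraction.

Answer: 11467/2500

Derivation:
Step 1: cell (2,2) = 26/5
Step 2: cell (2,2) = 241/50
Step 3: cell (2,2) = 2369/500
Step 4: cell (2,2) = 11467/2500
Full grid after step 4:
  53347/16200 685639/216000 216373/72000 4361/1440
  780109/216000 161653/45000 43409/12000 10907/3000
  178633/43200 782429/180000 11467/2500 42503/9000
  293711/64800 656/135 15761/3000 14519/2700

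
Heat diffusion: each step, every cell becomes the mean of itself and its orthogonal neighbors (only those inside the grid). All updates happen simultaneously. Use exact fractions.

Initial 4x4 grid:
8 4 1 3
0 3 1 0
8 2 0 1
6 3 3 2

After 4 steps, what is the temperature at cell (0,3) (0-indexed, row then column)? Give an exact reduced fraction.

Answer: 110579/64800

Derivation:
Step 1: cell (0,3) = 4/3
Step 2: cell (0,3) = 29/18
Step 3: cell (0,3) = 697/432
Step 4: cell (0,3) = 110579/64800
Full grid after step 4:
  6367/1800 210719/72000 470837/216000 110579/64800
  254749/72000 7381/2500 73129/36000 85523/54000
  803599/216000 537613/180000 63643/30000 29143/18000
  242131/64800 344177/108000 27517/12000 19471/10800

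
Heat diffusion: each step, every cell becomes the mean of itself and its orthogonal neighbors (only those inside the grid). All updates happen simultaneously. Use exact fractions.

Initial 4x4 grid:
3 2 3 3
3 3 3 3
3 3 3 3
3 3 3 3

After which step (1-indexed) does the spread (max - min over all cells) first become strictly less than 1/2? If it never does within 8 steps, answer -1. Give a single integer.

Step 1: max=3, min=8/3, spread=1/3
  -> spread < 1/2 first at step 1
Step 2: max=3, min=329/120, spread=31/120
Step 3: max=3, min=3029/1080, spread=211/1080
Step 4: max=3, min=307157/108000, spread=16843/108000
Step 5: max=26921/9000, min=2777357/972000, spread=130111/972000
Step 6: max=1612841/540000, min=83837633/29160000, spread=3255781/29160000
Step 7: max=1608893/540000, min=2524046309/874800000, spread=82360351/874800000
Step 8: max=289093559/97200000, min=75980683109/26244000000, spread=2074577821/26244000000

Answer: 1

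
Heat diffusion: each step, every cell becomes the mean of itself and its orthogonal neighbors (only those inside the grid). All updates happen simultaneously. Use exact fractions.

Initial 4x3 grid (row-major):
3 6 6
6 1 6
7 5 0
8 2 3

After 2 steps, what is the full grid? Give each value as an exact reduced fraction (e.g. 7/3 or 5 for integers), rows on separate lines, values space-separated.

After step 1:
  5 4 6
  17/4 24/5 13/4
  13/2 3 7/2
  17/3 9/2 5/3
After step 2:
  53/12 99/20 53/12
  411/80 193/50 351/80
  233/48 223/50 137/48
  50/9 89/24 29/9

Answer: 53/12 99/20 53/12
411/80 193/50 351/80
233/48 223/50 137/48
50/9 89/24 29/9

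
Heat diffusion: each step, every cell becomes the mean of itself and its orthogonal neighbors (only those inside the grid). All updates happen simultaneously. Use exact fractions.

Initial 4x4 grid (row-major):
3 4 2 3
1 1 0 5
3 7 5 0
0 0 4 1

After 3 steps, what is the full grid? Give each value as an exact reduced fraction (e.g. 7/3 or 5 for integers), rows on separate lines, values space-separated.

After step 1:
  8/3 5/2 9/4 10/3
  2 13/5 13/5 2
  11/4 16/5 16/5 11/4
  1 11/4 5/2 5/3
After step 2:
  43/18 601/240 641/240 91/36
  601/240 129/50 253/100 641/240
  179/80 29/10 57/20 577/240
  13/6 189/80 607/240 83/36
After step 3:
  2663/1080 18259/7200 18419/7200 2833/1080
  17479/7200 7811/3000 7981/3000 18239/7200
  1177/480 1293/500 991/375 3683/1440
  203/90 239/96 3617/1440 1303/540

Answer: 2663/1080 18259/7200 18419/7200 2833/1080
17479/7200 7811/3000 7981/3000 18239/7200
1177/480 1293/500 991/375 3683/1440
203/90 239/96 3617/1440 1303/540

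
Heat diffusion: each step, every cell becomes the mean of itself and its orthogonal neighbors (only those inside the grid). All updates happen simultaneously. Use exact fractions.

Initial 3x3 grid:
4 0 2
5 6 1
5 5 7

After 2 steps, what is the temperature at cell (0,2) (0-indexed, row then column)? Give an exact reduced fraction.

Answer: 8/3

Derivation:
Step 1: cell (0,2) = 1
Step 2: cell (0,2) = 8/3
Full grid after step 2:
  11/3 13/5 8/3
  41/10 423/100 191/60
  21/4 1109/240 169/36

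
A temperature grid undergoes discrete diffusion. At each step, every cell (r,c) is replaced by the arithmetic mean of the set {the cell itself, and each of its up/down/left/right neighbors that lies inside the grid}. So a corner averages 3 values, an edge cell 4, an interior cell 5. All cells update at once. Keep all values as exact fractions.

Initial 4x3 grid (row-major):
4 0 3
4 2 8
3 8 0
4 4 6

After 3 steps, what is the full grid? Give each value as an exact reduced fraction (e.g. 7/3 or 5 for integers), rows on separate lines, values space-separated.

After step 1:
  8/3 9/4 11/3
  13/4 22/5 13/4
  19/4 17/5 11/2
  11/3 11/2 10/3
After step 2:
  49/18 779/240 55/18
  113/30 331/100 1009/240
  113/30 471/100 929/240
  167/36 159/40 43/9
After step 3:
  7009/2160 44401/14400 1891/540
  12209/3600 5771/1500 25993/7200
  7597/1800 7853/2000 31613/7200
  4457/1080 10861/2400 9089/2160

Answer: 7009/2160 44401/14400 1891/540
12209/3600 5771/1500 25993/7200
7597/1800 7853/2000 31613/7200
4457/1080 10861/2400 9089/2160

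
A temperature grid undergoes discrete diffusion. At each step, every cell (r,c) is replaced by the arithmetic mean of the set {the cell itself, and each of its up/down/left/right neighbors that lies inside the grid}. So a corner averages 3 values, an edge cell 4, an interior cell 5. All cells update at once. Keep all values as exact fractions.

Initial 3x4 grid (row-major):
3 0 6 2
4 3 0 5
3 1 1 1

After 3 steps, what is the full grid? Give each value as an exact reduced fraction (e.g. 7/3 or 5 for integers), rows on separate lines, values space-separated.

Answer: 5441/2160 9673/3600 1121/450 79/27
4213/1600 1089/500 14953/6000 8333/3600
617/270 16171/7200 13211/7200 955/432

Derivation:
After step 1:
  7/3 3 2 13/3
  13/4 8/5 3 2
  8/3 2 3/4 7/3
After step 2:
  103/36 67/30 37/12 25/9
  197/80 257/100 187/100 35/12
  95/36 421/240 97/48 61/36
After step 3:
  5441/2160 9673/3600 1121/450 79/27
  4213/1600 1089/500 14953/6000 8333/3600
  617/270 16171/7200 13211/7200 955/432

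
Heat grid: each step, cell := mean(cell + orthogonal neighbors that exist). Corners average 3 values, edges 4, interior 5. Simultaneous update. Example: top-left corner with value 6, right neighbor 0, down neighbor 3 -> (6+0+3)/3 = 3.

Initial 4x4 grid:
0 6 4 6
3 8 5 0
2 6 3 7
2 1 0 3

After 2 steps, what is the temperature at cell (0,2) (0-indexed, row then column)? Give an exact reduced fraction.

Step 1: cell (0,2) = 21/4
Step 2: cell (0,2) = 205/48
Full grid after step 2:
  43/12 367/80 205/48 157/36
  151/40 427/100 471/100 181/48
  73/24 193/50 86/25 917/240
  43/18 29/12 173/60 25/9

Answer: 205/48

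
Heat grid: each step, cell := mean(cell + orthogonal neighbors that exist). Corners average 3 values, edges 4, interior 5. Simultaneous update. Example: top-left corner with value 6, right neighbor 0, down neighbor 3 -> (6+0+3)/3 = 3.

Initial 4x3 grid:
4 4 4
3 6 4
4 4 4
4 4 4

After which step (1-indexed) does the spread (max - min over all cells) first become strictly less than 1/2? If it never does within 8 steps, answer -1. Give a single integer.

Answer: 2

Derivation:
Step 1: max=9/2, min=11/3, spread=5/6
Step 2: max=437/100, min=47/12, spread=34/75
  -> spread < 1/2 first at step 2
Step 3: max=5131/1200, min=301/75, spread=21/80
Step 4: max=91507/21600, min=21733/5400, spread=61/288
Step 5: max=1132601/270000, min=1317857/324000, spread=206321/1620000
Step 6: max=108611839/25920000, min=79141573/19440000, spread=370769/3110400
Step 7: max=19468380503/4665600000, min=4768611707/1166400000, spread=5252449/62208000
Step 8: max=1166409748277/279936000000, min=286540614913/69984000000, spread=161978309/2239488000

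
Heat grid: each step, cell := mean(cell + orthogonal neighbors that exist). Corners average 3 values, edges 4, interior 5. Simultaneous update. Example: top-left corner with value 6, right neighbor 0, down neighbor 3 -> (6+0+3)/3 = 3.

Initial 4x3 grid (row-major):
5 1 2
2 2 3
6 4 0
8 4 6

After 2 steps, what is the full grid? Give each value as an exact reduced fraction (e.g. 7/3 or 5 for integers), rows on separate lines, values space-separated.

After step 1:
  8/3 5/2 2
  15/4 12/5 7/4
  5 16/5 13/4
  6 11/2 10/3
After step 2:
  107/36 287/120 25/12
  829/240 68/25 47/20
  359/80 387/100 173/60
  11/2 541/120 145/36

Answer: 107/36 287/120 25/12
829/240 68/25 47/20
359/80 387/100 173/60
11/2 541/120 145/36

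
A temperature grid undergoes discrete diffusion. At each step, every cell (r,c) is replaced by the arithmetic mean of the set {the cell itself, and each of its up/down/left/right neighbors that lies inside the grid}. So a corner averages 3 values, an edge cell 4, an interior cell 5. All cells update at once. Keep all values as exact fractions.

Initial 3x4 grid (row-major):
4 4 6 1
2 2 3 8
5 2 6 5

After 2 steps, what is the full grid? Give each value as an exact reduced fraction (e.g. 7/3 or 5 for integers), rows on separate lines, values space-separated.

Answer: 127/36 403/120 35/8 17/4
731/240 93/25 387/100 247/48
10/3 267/80 229/48 175/36

Derivation:
After step 1:
  10/3 4 7/2 5
  13/4 13/5 5 17/4
  3 15/4 4 19/3
After step 2:
  127/36 403/120 35/8 17/4
  731/240 93/25 387/100 247/48
  10/3 267/80 229/48 175/36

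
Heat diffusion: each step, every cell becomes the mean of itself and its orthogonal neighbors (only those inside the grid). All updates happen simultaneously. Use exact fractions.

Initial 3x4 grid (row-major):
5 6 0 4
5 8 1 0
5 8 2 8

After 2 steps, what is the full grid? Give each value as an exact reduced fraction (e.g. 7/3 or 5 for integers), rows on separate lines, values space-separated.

Answer: 95/18 553/120 331/120 22/9
1361/240 481/100 371/100 607/240
35/6 221/40 481/120 34/9

Derivation:
After step 1:
  16/3 19/4 11/4 4/3
  23/4 28/5 11/5 13/4
  6 23/4 19/4 10/3
After step 2:
  95/18 553/120 331/120 22/9
  1361/240 481/100 371/100 607/240
  35/6 221/40 481/120 34/9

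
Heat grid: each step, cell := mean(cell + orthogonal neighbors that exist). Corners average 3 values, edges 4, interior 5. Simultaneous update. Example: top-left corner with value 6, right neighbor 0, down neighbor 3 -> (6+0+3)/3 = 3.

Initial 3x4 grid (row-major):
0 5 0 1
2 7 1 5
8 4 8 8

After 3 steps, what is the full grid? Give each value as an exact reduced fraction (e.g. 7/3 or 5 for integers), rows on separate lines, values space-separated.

After step 1:
  7/3 3 7/4 2
  17/4 19/5 21/5 15/4
  14/3 27/4 21/4 7
After step 2:
  115/36 653/240 219/80 5/2
  301/80 22/5 15/4 339/80
  47/9 307/60 29/5 16/3
After step 3:
  871/270 4699/1440 281/96 379/120
  3979/960 79/20 837/200 3797/960
  10153/2160 3697/720 5 3689/720

Answer: 871/270 4699/1440 281/96 379/120
3979/960 79/20 837/200 3797/960
10153/2160 3697/720 5 3689/720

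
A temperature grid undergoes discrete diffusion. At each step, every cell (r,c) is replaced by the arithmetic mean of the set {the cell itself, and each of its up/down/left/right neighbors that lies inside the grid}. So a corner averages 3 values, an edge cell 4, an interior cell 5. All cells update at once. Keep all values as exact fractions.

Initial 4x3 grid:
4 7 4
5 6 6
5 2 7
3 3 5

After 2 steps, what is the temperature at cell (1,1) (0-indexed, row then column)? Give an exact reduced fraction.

Answer: 129/25

Derivation:
Step 1: cell (1,1) = 26/5
Step 2: cell (1,1) = 129/25
Full grid after step 2:
  187/36 429/80 50/9
  1157/240 129/25 1297/240
  1021/240 109/25 407/80
  32/9 991/240 53/12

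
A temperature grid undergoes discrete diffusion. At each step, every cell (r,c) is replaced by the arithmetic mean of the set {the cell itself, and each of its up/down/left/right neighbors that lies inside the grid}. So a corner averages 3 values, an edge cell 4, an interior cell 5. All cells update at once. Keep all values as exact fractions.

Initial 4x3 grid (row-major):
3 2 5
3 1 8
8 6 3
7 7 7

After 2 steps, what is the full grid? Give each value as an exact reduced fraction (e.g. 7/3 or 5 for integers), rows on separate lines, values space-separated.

After step 1:
  8/3 11/4 5
  15/4 4 17/4
  6 5 6
  22/3 27/4 17/3
After step 2:
  55/18 173/48 4
  197/48 79/20 77/16
  265/48 111/20 251/48
  241/36 99/16 221/36

Answer: 55/18 173/48 4
197/48 79/20 77/16
265/48 111/20 251/48
241/36 99/16 221/36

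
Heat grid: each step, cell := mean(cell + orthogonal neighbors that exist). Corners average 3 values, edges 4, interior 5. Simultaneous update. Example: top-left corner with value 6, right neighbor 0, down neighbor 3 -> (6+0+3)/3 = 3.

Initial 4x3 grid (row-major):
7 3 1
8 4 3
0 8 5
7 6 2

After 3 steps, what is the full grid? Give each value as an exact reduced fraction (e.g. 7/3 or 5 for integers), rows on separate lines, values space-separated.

Answer: 3499/720 59671/14400 4051/1080
1457/300 6911/1500 27743/7200
18649/3600 1744/375 32423/7200
10721/2160 72191/14400 4963/1080

Derivation:
After step 1:
  6 15/4 7/3
  19/4 26/5 13/4
  23/4 23/5 9/2
  13/3 23/4 13/3
After step 2:
  29/6 1037/240 28/9
  217/40 431/100 917/240
  583/120 129/25 1001/240
  95/18 1141/240 175/36
After step 3:
  3499/720 59671/14400 4051/1080
  1457/300 6911/1500 27743/7200
  18649/3600 1744/375 32423/7200
  10721/2160 72191/14400 4963/1080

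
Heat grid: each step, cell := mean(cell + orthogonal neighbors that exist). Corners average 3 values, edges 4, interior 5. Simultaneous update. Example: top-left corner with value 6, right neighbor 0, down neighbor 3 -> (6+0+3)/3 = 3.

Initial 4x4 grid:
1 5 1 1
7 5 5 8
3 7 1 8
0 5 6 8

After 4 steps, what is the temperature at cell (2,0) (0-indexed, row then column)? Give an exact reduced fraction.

Step 1: cell (2,0) = 17/4
Step 2: cell (2,0) = 907/240
Step 3: cell (2,0) = 30619/7200
Step 4: cell (2,0) = 179357/43200
Full grid after step 4:
  52099/12960 222269/54000 219617/54000 279137/64800
  915641/216000 762521/180000 829199/180000 1016663/216000
  179357/43200 825187/180000 178117/36000 1166927/216000
  274669/64800 97423/21600 566371/108000 360191/64800

Answer: 179357/43200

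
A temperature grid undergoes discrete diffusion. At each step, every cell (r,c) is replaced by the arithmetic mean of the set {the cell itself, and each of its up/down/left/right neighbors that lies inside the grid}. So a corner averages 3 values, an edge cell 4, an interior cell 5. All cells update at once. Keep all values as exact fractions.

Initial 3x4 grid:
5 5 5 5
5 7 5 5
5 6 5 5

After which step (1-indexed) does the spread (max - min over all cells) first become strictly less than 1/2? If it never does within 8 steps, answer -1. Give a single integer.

Step 1: max=23/4, min=5, spread=3/4
Step 2: max=111/20, min=5, spread=11/20
Step 3: max=493/90, min=613/120, spread=133/360
  -> spread < 1/2 first at step 3
Step 4: max=70747/12960, min=3697/720, spread=4201/12960
Step 5: max=843037/155520, min=12433/2400, spread=186893/777600
Step 6: max=252185899/46656000, min=6739879/1296000, spread=1910051/9331200
Step 7: max=15072066641/2799360000, min=406157461/77760000, spread=90079609/559872000
Step 8: max=902082342979/167961600000, min=8145148813/1555200000, spread=896250847/6718464000

Answer: 3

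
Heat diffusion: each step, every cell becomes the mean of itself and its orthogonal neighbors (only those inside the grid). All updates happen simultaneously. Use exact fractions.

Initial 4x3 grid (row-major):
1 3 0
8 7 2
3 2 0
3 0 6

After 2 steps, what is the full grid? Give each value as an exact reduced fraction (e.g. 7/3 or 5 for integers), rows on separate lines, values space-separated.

After step 1:
  4 11/4 5/3
  19/4 22/5 9/4
  4 12/5 5/2
  2 11/4 2
After step 2:
  23/6 769/240 20/9
  343/80 331/100 649/240
  263/80 321/100 183/80
  35/12 183/80 29/12

Answer: 23/6 769/240 20/9
343/80 331/100 649/240
263/80 321/100 183/80
35/12 183/80 29/12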